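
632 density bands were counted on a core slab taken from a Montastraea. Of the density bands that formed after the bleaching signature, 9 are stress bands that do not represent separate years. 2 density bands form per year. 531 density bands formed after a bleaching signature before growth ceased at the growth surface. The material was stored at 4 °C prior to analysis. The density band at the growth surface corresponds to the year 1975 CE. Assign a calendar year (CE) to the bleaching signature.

1714 CE

There are 531 density bands younger than the bleaching signature.
Excluding 9 false density bands: 531 − 9 = 522.
Dividing by 2 density bands per year: 522 / 2 = 261 years.
The density band at the growth surface is 1975 CE, so the bleaching signature dates to 1975 − 261 = 1714 CE.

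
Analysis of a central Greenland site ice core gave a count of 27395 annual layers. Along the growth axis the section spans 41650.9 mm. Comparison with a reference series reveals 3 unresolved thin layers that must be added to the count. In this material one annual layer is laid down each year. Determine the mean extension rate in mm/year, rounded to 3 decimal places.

Adjusted count: 27395 + 3 = 27398 annual layers.
Extension rate ≈ 41650.9 / 27398 = 1.520 mm/year.

1.520 mm/year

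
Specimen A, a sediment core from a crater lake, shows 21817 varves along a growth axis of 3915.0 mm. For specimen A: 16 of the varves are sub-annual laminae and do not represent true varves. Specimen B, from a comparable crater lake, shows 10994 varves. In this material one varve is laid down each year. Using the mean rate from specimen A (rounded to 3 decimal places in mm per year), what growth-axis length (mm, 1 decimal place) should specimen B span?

Specimen A: true varve count = 21817 − 16 = 21801.
A: Extension rate ≈ 3915.0 / 21801 = 0.180 mm per year.
B's length ≈ 0.180 × 10994 = 1978.9 mm.

1978.9 mm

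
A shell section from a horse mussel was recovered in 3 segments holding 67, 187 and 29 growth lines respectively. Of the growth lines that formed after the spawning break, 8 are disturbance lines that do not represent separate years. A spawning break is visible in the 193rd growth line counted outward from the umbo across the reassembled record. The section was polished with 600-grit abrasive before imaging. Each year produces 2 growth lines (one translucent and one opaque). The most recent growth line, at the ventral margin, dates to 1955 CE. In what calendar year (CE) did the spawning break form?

1914 CE

Total growth lines = 67 + 187 + 29 = 283.
Between growth line 193 and the ventral margin there are 283 − 193 = 90 growth lines.
90 − 8 false = 82 true growth lines after the spawning break.
Dividing by 2 growth lines per year: 82 / 2 = 41 years.
1955 − 41 = 1914 CE.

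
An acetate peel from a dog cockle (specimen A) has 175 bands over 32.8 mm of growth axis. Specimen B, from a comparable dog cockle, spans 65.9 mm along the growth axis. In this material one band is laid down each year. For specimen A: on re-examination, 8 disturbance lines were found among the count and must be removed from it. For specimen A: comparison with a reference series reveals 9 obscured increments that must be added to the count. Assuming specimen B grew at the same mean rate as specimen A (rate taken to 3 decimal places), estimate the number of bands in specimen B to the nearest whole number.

Specimen A: adjusted count: 175 − 8 + 9 = 176 bands.
A: Extension rate ≈ 32.8 / 176 = 0.186 mm per year.
B spans 65.9 / 0.186 = 354.30 years ≈ 354 bands.

354 bands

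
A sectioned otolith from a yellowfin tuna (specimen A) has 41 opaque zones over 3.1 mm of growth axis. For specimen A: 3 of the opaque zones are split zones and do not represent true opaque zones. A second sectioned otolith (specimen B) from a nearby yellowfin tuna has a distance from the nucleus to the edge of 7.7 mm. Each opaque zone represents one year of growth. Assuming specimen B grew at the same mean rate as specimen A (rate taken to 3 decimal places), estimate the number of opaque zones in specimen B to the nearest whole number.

94 opaque zones

Specimen A: correcting the raw count gives 41 − 3 = 38 true opaque zones.
A: Extension rate ≈ 3.1 / 38 = 0.082 mm/yr.
B spans 7.7 / 0.082 = 93.90 years ≈ 94 opaque zones.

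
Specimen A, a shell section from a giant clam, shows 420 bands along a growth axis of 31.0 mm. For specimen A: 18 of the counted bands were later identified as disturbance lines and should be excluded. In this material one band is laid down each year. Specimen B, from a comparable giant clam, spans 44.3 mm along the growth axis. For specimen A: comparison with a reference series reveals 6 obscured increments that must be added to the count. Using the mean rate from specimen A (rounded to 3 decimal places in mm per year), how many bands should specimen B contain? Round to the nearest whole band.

583 bands

Specimen A: after corrections the count is 420 − 18 + 6 = 408 bands.
A: Mean rate = 31.0 mm / 408 years ≈ 0.076 mm per year.
For B, 44.3 / 0.076 = 582.89 years ≈ 583 bands.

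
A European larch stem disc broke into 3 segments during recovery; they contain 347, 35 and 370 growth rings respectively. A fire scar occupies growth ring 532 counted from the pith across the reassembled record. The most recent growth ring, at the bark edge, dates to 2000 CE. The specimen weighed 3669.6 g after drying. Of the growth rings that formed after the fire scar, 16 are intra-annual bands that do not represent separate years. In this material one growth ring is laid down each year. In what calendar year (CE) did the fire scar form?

Total growth rings = 347 + 35 + 370 = 752.
752 − 532 = 220 growth rings lie beyond the fire scar toward the bark edge.
Removing the 16 false growth rings leaves 220 − 16 = 204 true growth rings beyond the fire scar.
2000 − 204 = 1796 CE.

1796 CE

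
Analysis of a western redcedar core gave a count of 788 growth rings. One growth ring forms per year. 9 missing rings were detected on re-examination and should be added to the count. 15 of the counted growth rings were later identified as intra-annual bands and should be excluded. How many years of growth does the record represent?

After corrections the count is 788 − 15 + 9 = 782 growth rings.
One growth ring per year makes the duration 782 years.

782 years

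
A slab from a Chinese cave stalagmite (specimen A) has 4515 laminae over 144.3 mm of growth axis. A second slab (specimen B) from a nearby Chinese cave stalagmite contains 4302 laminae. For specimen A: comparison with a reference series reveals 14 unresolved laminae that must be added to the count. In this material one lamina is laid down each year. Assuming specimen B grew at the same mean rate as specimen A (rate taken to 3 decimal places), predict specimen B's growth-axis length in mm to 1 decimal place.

137.7 mm

Specimen A: adjusted count: 4515 + 14 = 4529 laminae.
A: 144.3 mm over 4529 years gives 144.3 / 4529 ≈ 0.032 mm per year.
For B, 0.032 mm/year × 4302 years = 137.7 mm.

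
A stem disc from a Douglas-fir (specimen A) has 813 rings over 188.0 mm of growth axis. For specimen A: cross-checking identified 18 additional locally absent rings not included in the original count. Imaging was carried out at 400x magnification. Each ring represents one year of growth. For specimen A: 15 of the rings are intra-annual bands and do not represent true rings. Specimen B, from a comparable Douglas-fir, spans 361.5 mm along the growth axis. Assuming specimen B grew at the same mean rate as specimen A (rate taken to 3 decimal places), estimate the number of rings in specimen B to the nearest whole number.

Specimen A: after corrections the count is 813 − 15 + 18 = 816 rings.
A: Mean rate = 188.0 mm / 816 years ≈ 0.230 mm per year.
B spans 361.5 / 0.230 = 1571.74 years ≈ 1572 rings.

1572 rings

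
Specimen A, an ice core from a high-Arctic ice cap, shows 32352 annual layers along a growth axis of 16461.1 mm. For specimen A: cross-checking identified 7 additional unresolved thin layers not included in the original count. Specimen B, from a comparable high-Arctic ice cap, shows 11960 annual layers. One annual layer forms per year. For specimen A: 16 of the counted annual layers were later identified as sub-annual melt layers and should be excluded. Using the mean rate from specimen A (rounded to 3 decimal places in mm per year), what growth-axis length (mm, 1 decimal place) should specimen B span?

Specimen A: correcting the raw count gives 32352 − 16 + 7 = 32343 true annual layers.
A: 16461.1 mm over 32343 years gives 16461.1 / 32343 ≈ 0.509 mm/year.
For B, 0.509 mm/year × 11960 years = 6087.6 mm.

6087.6 mm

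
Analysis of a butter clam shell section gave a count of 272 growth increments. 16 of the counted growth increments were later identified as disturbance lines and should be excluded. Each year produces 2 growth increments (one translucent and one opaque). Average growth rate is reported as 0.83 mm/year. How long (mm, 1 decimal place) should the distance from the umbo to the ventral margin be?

106.2 mm

True growth increment count = 272 − 16 = 256.
256 growth increments at 2 per year is 256 / 2 = 128 years.
Length ≈ 0.83 × 128 = 106.2 mm.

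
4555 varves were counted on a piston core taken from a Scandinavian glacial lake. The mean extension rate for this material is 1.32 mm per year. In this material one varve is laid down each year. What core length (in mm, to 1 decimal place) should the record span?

6012.6 mm

4555 years of growth are recorded.
Length ≈ 1.32 × 4555 = 6012.6 mm.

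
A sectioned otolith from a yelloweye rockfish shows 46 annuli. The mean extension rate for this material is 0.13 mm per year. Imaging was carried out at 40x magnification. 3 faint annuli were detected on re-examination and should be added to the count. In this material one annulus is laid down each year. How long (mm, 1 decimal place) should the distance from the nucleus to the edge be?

6.4 mm

True annulus count = 46 + 3 = 49.
Predicted length = 0.13 mm/year × 49 years = 6.4 mm.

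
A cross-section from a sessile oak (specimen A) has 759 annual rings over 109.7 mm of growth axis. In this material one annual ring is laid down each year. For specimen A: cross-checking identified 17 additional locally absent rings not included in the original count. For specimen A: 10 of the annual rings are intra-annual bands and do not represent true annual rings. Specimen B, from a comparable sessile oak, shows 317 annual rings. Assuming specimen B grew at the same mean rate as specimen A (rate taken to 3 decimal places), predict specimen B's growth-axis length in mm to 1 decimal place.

Specimen A: after corrections the count is 759 − 10 + 17 = 766 annual rings.
A: 109.7 mm over 766 years gives 109.7 / 766 ≈ 0.143 mm/year.
Length of B = 0.143 × 317 = 45.3 mm.

45.3 mm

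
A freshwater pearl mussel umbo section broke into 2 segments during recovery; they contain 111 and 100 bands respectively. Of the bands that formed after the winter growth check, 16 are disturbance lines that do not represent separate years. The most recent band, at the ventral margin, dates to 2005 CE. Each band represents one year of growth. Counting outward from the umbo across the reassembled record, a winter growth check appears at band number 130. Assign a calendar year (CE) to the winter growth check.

1940 CE

Total bands = 111 + 100 = 211.
211 − 130 = 81 bands lie beyond the winter growth check toward the ventral margin.
81 − 16 false = 65 true bands after the winter growth check.
2005 − 65 = 1940 CE.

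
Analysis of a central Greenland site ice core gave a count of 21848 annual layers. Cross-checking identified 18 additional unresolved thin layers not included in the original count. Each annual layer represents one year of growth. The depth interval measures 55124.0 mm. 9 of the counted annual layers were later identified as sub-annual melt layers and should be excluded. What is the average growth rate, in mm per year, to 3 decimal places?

2.522 mm per year

Adjusted count: 21848 − 9 + 18 = 21857 annual layers.
Mean rate = 55124.0 mm / 21857 years ≈ 2.522 mm per year.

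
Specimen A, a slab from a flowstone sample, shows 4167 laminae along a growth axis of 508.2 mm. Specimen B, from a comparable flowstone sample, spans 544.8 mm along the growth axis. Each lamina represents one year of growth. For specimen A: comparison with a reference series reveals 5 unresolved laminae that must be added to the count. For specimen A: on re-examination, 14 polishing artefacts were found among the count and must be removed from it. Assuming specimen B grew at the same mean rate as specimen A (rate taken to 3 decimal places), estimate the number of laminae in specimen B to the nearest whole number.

Specimen A: true lamina count = 4167 − 14 + 5 = 4158.
A: Mean rate = 508.2 mm / 4158 years ≈ 0.122 mm/year.
Specimen B: 544.8 mm / 0.122 mm per year = 4465.57 years ≈ 4466 laminae.

4466 laminae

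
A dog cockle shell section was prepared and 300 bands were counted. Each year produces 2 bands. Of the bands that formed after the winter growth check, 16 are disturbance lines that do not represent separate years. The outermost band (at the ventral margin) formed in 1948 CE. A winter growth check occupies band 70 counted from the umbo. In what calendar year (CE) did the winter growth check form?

300 − 70 = 230 bands lie beyond the winter growth check toward the ventral margin.
Excluding 16 false bands: 230 − 16 = 214.
Dividing by 2 bands per year: 214 / 2 = 107 years.
1948 − 107 = 1841 CE.

1841 CE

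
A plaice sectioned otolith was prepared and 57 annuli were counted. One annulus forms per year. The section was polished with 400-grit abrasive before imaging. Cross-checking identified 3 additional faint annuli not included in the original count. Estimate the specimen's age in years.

60 years

Adjusted count: 57 + 3 = 60 annuli.
With a one-to-one annulus periodicity this is 60 years.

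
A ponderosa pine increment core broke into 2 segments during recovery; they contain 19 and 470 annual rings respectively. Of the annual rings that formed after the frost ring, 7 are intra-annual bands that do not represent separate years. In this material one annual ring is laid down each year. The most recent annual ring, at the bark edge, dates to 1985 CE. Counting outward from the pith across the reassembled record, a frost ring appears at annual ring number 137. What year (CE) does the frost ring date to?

Total annual rings = 19 + 470 = 489.
Between annual ring 137 and the bark edge there are 489 − 137 = 352 annual rings.
352 − 7 false = 345 true annual rings after the frost ring.
1985 − 345 = 1640 CE.

1640 CE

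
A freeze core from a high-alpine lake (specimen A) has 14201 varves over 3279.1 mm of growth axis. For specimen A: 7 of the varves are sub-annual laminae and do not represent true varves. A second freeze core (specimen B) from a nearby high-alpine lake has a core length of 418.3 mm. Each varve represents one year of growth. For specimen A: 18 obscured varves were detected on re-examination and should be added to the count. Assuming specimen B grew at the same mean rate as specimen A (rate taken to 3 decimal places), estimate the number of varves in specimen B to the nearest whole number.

1811 varves

Specimen A: after corrections the count is 14201 − 7 + 18 = 14212 varves.
A: Mean rate = 3279.1 mm / 14212 years ≈ 0.231 mm/yr.
Specimen B: 418.3 mm / 0.231 mm per year = 1810.82 years ≈ 1811 varves.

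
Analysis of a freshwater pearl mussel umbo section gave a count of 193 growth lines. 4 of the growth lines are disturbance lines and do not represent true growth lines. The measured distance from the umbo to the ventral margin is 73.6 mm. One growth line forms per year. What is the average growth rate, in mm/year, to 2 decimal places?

0.39 mm/year

Adjusted count: 193 − 4 = 189 growth lines.
73.6 mm over 189 years gives 73.6 / 189 ≈ 0.39 mm/year.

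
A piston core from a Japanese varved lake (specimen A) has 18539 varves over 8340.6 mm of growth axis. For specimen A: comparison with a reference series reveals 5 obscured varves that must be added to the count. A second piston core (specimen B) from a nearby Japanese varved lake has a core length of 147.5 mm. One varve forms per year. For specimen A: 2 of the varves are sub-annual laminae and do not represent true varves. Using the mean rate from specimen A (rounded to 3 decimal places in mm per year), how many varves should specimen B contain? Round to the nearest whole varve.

328 varves

Specimen A: after corrections the count is 18539 − 2 + 5 = 18542 varves.
A: Extension rate ≈ 8340.6 / 18542 = 0.450 mm per year.
For B, 147.5 / 0.450 = 327.78 years ≈ 328 varves.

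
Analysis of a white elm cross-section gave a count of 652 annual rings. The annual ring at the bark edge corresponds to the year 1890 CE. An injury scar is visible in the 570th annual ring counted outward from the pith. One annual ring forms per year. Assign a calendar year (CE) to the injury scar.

1808 CE

652 − 570 = 82 annual rings lie beyond the injury scar toward the bark edge.
The annual ring at the bark edge is 1890 CE, so the injury scar dates to 1890 − 82 = 1808 CE.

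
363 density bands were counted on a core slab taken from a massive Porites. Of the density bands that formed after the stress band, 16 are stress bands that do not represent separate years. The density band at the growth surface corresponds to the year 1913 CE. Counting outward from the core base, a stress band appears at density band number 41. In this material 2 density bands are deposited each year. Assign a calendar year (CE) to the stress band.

1760 CE

The stress band sits at density band 41 from the core base, so 363 − 41 = 322 density bands formed after it.
Excluding 16 false density bands: 322 − 16 = 306.
Dividing by 2 density bands per year: 306 / 2 = 153 years.
Counting back 153 years from 1913 CE places the stress band in 1913 − 153 = 1760 CE.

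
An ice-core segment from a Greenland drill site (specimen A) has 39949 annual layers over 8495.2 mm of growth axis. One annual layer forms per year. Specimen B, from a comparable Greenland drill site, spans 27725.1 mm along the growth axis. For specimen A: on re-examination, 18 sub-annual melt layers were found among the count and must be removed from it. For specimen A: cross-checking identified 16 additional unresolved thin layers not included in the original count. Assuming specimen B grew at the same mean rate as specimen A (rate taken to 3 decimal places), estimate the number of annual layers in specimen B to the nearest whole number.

130165 annual layers

Specimen A: adjusted count: 39949 − 18 + 16 = 39947 annual layers.
A: Extension rate ≈ 8495.2 / 39947 = 0.213 mm/year.
B spans 27725.1 / 0.213 = 130164.79 years ≈ 130165 annual layers.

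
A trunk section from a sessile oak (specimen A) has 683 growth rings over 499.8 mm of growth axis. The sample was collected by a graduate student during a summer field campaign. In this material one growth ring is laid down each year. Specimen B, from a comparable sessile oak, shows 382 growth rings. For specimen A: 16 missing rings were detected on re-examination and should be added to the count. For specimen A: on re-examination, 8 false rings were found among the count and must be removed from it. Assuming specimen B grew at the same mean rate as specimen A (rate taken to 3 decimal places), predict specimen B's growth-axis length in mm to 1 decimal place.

276.2 mm

Specimen A: true growth ring count = 683 − 8 + 16 = 691.
A: 499.8 mm over 691 years gives 499.8 / 691 ≈ 0.723 mm/year.
For B, 0.723 mm/year × 382 years = 276.2 mm.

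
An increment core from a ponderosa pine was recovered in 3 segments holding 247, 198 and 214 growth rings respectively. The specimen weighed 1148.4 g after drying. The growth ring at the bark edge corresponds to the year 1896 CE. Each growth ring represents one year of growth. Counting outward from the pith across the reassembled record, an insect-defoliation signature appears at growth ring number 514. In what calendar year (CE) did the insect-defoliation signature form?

Total growth rings = 247 + 198 + 214 = 659.
659 − 514 = 145 growth rings lie beyond the insect-defoliation signature toward the bark edge.
Counting back 145 years from 1896 CE places the insect-defoliation signature in 1896 − 145 = 1751 CE.

1751 CE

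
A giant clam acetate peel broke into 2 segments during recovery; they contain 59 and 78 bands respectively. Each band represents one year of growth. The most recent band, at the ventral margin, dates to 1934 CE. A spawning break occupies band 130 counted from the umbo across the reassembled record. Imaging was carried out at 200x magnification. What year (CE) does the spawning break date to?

1927 CE

Total bands = 59 + 78 = 137.
Between band 130 and the ventral margin there are 137 − 130 = 7 bands.
Counting back 7 years from 1934 CE places the spawning break in 1934 − 7 = 1927 CE.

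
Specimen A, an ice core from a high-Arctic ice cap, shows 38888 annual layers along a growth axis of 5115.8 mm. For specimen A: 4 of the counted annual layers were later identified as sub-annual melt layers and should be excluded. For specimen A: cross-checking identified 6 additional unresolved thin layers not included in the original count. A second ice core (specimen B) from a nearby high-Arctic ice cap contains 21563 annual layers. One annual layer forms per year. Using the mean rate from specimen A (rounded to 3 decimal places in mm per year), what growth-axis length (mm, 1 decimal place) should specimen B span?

2846.3 mm

Specimen A: true annual layer count = 38888 − 4 + 6 = 38890.
A: 5115.8 mm over 38890 years gives 5115.8 / 38890 ≈ 0.132 mm per year.
B's length ≈ 0.132 × 21563 = 2846.3 mm.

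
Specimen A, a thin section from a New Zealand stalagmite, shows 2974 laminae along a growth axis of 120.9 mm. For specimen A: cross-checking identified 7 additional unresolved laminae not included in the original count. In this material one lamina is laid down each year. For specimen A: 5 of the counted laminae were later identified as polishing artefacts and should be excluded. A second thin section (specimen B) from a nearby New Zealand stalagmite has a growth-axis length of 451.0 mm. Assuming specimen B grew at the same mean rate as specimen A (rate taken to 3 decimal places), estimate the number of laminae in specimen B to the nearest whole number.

11000 laminae

Specimen A: adjusted count: 2974 − 5 + 7 = 2976 laminae.
A: Mean rate = 120.9 mm / 2976 years ≈ 0.041 mm/year.
Specimen B: 451.0 mm / 0.041 mm per year = 11000.00 years ≈ 11000 laminae.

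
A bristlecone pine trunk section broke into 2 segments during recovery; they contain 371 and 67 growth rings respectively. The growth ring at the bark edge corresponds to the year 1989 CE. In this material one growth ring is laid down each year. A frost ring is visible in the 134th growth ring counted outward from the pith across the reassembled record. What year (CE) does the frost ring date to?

1685 CE

Total growth rings = 371 + 67 = 438.
Between growth ring 134 and the bark edge there are 438 − 134 = 304 growth rings.
1989 − 304 = 1685 CE.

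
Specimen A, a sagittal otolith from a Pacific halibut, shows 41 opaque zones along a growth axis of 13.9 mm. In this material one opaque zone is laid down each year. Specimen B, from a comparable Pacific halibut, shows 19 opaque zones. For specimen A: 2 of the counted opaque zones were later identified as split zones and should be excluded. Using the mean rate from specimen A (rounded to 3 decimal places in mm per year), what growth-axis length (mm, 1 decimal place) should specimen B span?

Specimen A: adjusted count: 41 − 2 = 39 opaque zones.
A: Mean rate = 13.9 mm / 39 years ≈ 0.356 mm/year.
For B, 0.356 mm/year × 19 years = 6.8 mm.

6.8 mm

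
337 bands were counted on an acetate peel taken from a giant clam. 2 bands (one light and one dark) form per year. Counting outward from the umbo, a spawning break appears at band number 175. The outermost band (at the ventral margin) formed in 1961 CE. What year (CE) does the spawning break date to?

337 − 175 = 162 bands lie beyond the spawning break toward the ventral margin.
Dividing by 2 bands per year: 162 / 2 = 81 years.
1961 − 81 = 1880 CE.

1880 CE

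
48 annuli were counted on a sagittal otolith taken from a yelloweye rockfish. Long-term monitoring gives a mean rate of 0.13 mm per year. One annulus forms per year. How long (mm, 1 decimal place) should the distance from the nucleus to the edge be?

6.2 mm

The record spans 48 years at 0.13 mm per year.
Length ≈ 0.13 × 48 = 6.2 mm.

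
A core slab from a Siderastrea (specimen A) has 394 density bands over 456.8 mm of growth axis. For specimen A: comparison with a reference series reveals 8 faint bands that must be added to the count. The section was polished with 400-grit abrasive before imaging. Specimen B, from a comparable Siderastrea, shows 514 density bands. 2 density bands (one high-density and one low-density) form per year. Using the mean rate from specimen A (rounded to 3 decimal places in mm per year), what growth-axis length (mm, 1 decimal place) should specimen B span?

Specimen A: adjusted count: 394 + 8 = 402 density bands.
Specimen A: with 2 density bands per year, 402 / 2 = 201 years.
A: Mean rate = 456.8 mm / 201 years ≈ 2.273 mm per year.
Specimen B: with 2 density bands per year, 514 / 2 = 257 years. B's length ≈ 2.273 × 257 = 584.2 mm.

584.2 mm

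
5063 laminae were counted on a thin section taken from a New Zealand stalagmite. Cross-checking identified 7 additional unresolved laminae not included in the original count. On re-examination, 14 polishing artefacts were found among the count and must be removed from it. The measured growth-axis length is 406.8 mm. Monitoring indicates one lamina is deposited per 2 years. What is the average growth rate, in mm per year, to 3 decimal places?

0.040 mm per year

Correcting the raw count gives 5063 − 14 + 7 = 5056 true laminae.
5056 laminae at 2 years each span 5056 × 2 = 10112 years.
Mean rate = 406.8 mm / 10112 years ≈ 0.040 mm per year.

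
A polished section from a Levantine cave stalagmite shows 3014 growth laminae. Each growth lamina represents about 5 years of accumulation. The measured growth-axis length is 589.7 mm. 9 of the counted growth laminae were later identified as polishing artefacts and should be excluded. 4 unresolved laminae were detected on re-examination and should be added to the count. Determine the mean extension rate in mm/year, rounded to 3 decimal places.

0.039 mm/year

Correcting the raw count gives 3014 − 9 + 4 = 3009 true growth laminae.
At 5 years per growth lamina, 3009 × 5 = 15045 years.
Extension rate ≈ 589.7 / 15045 = 0.039 mm/year.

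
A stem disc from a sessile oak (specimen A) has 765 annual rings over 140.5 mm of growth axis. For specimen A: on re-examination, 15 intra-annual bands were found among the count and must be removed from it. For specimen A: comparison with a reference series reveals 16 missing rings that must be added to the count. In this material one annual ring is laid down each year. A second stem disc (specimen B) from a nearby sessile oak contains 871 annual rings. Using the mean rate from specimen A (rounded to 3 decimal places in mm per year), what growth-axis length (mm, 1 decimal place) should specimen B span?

Specimen A: after corrections the count is 765 − 15 + 16 = 766 annual rings.
A: 140.5 mm over 766 years gives 140.5 / 766 ≈ 0.183 mm/year.
For B, 0.183 mm/year × 871 years = 159.4 mm.

159.4 mm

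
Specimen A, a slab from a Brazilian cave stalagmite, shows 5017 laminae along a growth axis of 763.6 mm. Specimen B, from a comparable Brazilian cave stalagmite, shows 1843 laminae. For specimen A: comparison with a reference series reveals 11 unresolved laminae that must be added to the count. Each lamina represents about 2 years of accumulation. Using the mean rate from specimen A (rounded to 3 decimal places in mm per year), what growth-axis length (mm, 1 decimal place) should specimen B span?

280.1 mm

Specimen A: after corrections the count is 5017 + 11 = 5028 laminae.
Specimen A: multiplying by 2 years per lamina: 5028 × 2 = 10056 years.
A: Extension rate ≈ 763.6 / 10056 = 0.076 mm/yr.
Specimen B: 1843 laminae at 2 years each span 1843 × 2 = 3686 years. Length of B = 0.076 × 3686 = 280.1 mm.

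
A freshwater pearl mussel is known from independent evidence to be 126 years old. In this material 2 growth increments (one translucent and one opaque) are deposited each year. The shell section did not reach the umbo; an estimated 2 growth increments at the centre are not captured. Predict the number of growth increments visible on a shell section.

126 years at 2 growth increments per year gives 126 × 2 = 252 growth increments.
252 − 2 missed = 250 growth increments expected in the prepared section.

250 growth increments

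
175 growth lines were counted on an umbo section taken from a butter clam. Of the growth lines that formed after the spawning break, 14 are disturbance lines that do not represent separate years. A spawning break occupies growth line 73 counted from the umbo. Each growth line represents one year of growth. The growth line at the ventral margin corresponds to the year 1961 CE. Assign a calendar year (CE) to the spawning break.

The spawning break sits at growth line 73 from the umbo, so 175 − 73 = 102 growth lines formed after it.
102 − 14 false = 88 true growth lines after the spawning break.
Counting back 88 years from 1961 CE places the spawning break in 1961 − 88 = 1873 CE.

1873 CE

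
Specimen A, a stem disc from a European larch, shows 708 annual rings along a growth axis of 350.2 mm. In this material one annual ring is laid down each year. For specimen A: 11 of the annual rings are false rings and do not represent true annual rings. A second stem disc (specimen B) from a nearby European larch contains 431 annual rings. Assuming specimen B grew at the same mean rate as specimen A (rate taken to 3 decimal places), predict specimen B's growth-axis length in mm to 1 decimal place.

Specimen A: correcting the raw count gives 708 − 11 = 697 true annual rings.
A: 350.2 mm over 697 years gives 350.2 / 697 ≈ 0.502 mm per year.
Length of B = 0.502 × 431 = 216.4 mm.

216.4 mm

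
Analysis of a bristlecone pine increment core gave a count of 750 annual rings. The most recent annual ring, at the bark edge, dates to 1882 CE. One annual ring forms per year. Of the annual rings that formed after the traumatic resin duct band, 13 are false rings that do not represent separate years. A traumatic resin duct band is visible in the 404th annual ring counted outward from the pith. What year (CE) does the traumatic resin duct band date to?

1549 CE

750 − 404 = 346 annual rings lie beyond the traumatic resin duct band toward the bark edge.
Excluding 13 false annual rings: 346 − 13 = 333.
1882 − 333 = 1549 CE.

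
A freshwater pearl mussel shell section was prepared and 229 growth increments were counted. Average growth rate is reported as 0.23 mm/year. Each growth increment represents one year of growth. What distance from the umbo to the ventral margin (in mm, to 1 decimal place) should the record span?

52.7 mm

229 years of growth are recorded.
Predicted length = 0.23 mm/year × 229 years = 52.7 mm.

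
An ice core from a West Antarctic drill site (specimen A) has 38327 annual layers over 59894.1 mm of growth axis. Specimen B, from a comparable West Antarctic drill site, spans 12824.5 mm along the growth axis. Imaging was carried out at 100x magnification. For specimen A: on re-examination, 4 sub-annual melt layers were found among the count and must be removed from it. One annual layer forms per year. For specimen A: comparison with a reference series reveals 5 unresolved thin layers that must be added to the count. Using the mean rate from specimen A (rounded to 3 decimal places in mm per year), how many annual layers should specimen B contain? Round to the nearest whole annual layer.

8205 annual layers

Specimen A: after corrections the count is 38327 − 4 + 5 = 38328 annual layers.
A: 59894.1 mm over 38328 years gives 59894.1 / 38328 ≈ 1.563 mm/yr.
Specimen B: 12824.5 mm / 1.563 mm per year = 8205.05 years ≈ 8205 annual layers.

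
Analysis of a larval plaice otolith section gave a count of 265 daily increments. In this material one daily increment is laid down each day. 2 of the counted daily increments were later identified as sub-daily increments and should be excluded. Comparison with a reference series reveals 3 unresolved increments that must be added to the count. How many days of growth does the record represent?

True daily increment count = 265 − 2 + 3 = 266.
One daily increment per day makes the duration 266 days.

266 days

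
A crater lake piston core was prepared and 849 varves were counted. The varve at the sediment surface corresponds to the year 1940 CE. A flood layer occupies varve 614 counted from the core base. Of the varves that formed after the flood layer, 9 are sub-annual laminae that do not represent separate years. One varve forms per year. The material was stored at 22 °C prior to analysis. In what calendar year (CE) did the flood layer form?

The flood layer sits at varve 614 from the core base, so 849 − 614 = 235 varves formed after it.
Removing the 9 false varves leaves 235 − 9 = 226 true varves beyond the flood layer.
Counting back 226 years from 1940 CE places the flood layer in 1940 − 226 = 1714 CE.

1714 CE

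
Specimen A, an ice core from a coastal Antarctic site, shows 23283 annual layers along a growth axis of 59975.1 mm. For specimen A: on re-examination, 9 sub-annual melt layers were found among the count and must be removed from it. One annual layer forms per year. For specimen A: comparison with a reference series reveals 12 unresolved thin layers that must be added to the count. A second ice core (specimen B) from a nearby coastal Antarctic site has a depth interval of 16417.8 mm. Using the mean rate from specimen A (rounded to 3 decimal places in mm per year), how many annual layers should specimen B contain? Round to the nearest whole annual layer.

6373 annual layers

Specimen A: adjusted count: 23283 − 9 + 12 = 23286 annual layers.
A: Extension rate ≈ 59975.1 / 23286 = 2.576 mm/yr.
B spans 16417.8 / 2.576 = 6373.37 years ≈ 6373 annual layers.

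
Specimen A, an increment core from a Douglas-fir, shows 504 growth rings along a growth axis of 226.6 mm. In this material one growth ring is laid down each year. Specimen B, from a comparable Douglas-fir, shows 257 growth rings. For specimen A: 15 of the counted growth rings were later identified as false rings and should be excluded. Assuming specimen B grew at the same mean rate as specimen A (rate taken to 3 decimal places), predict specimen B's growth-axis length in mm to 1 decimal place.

119.0 mm

Specimen A: after corrections the count is 504 − 15 = 489 growth rings.
A: Mean rate = 226.6 mm / 489 years ≈ 0.463 mm/yr.
B's length ≈ 0.463 × 257 = 119.0 mm.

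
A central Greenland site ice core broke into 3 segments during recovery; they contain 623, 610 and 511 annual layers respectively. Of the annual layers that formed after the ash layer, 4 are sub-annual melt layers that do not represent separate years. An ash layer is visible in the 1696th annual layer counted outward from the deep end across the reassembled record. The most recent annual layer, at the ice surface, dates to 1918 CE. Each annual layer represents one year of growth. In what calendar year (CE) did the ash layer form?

1874 CE

Total annual layers = 623 + 610 + 511 = 1744.
1744 − 1696 = 48 annual layers lie beyond the ash layer toward the ice surface.
Excluding 4 false annual layers: 48 − 4 = 44.
Counting back 44 years from 1918 CE places the ash layer in 1918 − 44 = 1874 CE.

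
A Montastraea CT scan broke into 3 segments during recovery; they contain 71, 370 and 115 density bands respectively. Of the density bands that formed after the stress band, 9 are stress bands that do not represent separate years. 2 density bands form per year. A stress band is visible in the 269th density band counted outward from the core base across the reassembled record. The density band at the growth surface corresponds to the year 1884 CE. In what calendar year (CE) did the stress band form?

1745 CE

Total density bands = 71 + 370 + 115 = 556.
556 − 269 = 287 density bands lie beyond the stress band toward the growth surface.
Excluding 9 false density bands: 287 − 9 = 278.
278 density bands at 2 per year is 278 / 2 = 139 years.
The density band at the growth surface is 1884 CE, so the stress band dates to 1884 − 139 = 1745 CE.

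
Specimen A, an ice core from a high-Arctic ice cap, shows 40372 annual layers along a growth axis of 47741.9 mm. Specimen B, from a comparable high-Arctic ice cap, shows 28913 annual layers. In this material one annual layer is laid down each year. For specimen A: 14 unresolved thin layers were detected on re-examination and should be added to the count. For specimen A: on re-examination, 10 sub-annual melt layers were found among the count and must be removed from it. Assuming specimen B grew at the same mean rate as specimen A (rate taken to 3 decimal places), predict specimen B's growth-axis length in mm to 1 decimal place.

Specimen A: adjusted count: 40372 − 10 + 14 = 40376 annual layers.
A: Extension rate ≈ 47741.9 / 40376 = 1.182 mm/yr.
B's length ≈ 1.182 × 28913 = 34175.2 mm.

34175.2 mm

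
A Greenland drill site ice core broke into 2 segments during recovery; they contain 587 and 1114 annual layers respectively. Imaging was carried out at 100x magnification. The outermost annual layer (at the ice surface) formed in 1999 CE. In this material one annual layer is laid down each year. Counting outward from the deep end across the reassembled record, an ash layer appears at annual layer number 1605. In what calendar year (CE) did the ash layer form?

1903 CE

Total annual layers = 587 + 1114 = 1701.
Between annual layer 1605 and the ice surface there are 1701 − 1605 = 96 annual layers.
1999 − 96 = 1903 CE.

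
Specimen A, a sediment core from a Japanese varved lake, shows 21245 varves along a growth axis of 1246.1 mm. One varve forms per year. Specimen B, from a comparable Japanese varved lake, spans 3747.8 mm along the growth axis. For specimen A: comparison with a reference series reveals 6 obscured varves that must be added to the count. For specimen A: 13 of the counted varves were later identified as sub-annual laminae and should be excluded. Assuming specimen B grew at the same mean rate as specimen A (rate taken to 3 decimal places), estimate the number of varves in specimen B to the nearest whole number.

Specimen A: correcting the raw count gives 21245 − 13 + 6 = 21238 true varves.
A: Extension rate ≈ 1246.1 / 21238 = 0.059 mm/year.
B spans 3747.8 / 0.059 = 63522.03 years ≈ 63522 varves.

63522 varves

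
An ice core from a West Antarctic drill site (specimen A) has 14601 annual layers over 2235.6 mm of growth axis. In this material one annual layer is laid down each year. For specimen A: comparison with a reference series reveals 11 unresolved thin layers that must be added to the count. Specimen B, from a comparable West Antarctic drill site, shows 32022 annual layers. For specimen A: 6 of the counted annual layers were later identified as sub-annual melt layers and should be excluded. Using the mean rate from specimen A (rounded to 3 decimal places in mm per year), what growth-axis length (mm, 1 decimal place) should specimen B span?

Specimen A: after corrections the count is 14601 − 6 + 11 = 14606 annual layers.
A: 2235.6 mm over 14606 years gives 2235.6 / 14606 ≈ 0.153 mm per year.
For B, 0.153 mm/year × 32022 years = 4899.4 mm.

4899.4 mm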